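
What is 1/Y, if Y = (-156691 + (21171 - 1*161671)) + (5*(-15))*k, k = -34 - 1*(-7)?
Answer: -1/295166 ≈ -3.3879e-6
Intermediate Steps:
k = -27 (k = -34 + 7 = -27)
Y = -295166 (Y = (-156691 + (21171 - 1*161671)) + (5*(-15))*(-27) = (-156691 + (21171 - 161671)) - 75*(-27) = (-156691 - 140500) + 2025 = -297191 + 2025 = -295166)
1/Y = 1/(-295166) = -1/295166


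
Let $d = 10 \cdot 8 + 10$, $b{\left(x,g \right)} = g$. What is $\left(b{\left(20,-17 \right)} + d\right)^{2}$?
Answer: $5329$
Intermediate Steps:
$d = 90$ ($d = 80 + 10 = 90$)
$\left(b{\left(20,-17 \right)} + d\right)^{2} = \left(-17 + 90\right)^{2} = 73^{2} = 5329$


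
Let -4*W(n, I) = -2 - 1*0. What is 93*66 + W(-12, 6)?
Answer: 12277/2 ≈ 6138.5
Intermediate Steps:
W(n, I) = ½ (W(n, I) = -(-2 - 1*0)/4 = -(-2 + 0)/4 = -¼*(-2) = ½)
93*66 + W(-12, 6) = 93*66 + ½ = 6138 + ½ = 12277/2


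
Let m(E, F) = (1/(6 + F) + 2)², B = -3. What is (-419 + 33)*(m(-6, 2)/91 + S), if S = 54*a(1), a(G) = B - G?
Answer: 242735135/2912 ≈ 83357.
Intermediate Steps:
a(G) = -3 - G
S = -216 (S = 54*(-3 - 1*1) = 54*(-3 - 1) = 54*(-4) = -216)
m(E, F) = (2 + 1/(6 + F))²
(-419 + 33)*(m(-6, 2)/91 + S) = (-419 + 33)*(((13 + 2*2)²/(6 + 2)²)/91 - 216) = -386*(((13 + 4)²/8²)*(1/91) - 216) = -386*(((1/64)*17²)*(1/91) - 216) = -386*(((1/64)*289)*(1/91) - 216) = -386*((289/64)*(1/91) - 216) = -386*(289/5824 - 216) = -386*(-1257695/5824) = 242735135/2912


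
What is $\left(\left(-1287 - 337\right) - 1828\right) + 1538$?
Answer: $-1914$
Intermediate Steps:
$\left(\left(-1287 - 337\right) - 1828\right) + 1538 = \left(-1624 - 1828\right) + 1538 = -3452 + 1538 = -1914$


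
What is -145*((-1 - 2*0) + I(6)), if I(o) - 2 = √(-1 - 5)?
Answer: -145 - 145*I*√6 ≈ -145.0 - 355.18*I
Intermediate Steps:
I(o) = 2 + I*√6 (I(o) = 2 + √(-1 - 5) = 2 + √(-6) = 2 + I*√6)
-145*((-1 - 2*0) + I(6)) = -145*((-1 - 2*0) + (2 + I*√6)) = -145*((-1 + 0) + (2 + I*√6)) = -145*(-1 + (2 + I*√6)) = -145*(1 + I*√6) = -145 - 145*I*√6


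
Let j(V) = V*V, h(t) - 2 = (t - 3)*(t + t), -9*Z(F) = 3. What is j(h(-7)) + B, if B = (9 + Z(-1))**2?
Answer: 182152/9 ≈ 20239.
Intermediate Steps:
Z(F) = -1/3 (Z(F) = -1/9*3 = -1/3)
h(t) = 2 + 2*t*(-3 + t) (h(t) = 2 + (t - 3)*(t + t) = 2 + (-3 + t)*(2*t) = 2 + 2*t*(-3 + t))
j(V) = V**2
B = 676/9 (B = (9 - 1/3)**2 = (26/3)**2 = 676/9 ≈ 75.111)
j(h(-7)) + B = (2 - 6*(-7) + 2*(-7)**2)**2 + 676/9 = (2 + 42 + 2*49)**2 + 676/9 = (2 + 42 + 98)**2 + 676/9 = 142**2 + 676/9 = 20164 + 676/9 = 182152/9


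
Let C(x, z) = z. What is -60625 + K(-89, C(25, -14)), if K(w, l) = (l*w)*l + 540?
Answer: -77529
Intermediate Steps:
K(w, l) = 540 + w*l² (K(w, l) = w*l² + 540 = 540 + w*l²)
-60625 + K(-89, C(25, -14)) = -60625 + (540 - 89*(-14)²) = -60625 + (540 - 89*196) = -60625 + (540 - 17444) = -60625 - 16904 = -77529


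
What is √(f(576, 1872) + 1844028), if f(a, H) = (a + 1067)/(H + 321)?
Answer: √8868393418071/2193 ≈ 1357.9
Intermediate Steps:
f(a, H) = (1067 + a)/(321 + H)
√(f(576, 1872) + 1844028) = √((1067 + 576)/(321 + 1872) + 1844028) = √(1643/2193 + 1844028) = √(4043955047/2193) = √8868393418071/2193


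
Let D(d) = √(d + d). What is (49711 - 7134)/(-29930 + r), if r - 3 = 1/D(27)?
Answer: -68806901466/48363767765 - 127731*√6/48363767765 ≈ -1.4227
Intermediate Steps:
D(d) = √2*√d (D(d) = √(2*d) = √2*√d)
r = 3 + √6/18 (r = 3 + 1/(√2*√27) = 3 + 1/(√2*(3*√3)) = 3 + 1/(3*√6) = 3 + √6/18 ≈ 3.1361)
(49711 - 7134)/(-29930 + r) = (49711 - 7134)/(-29930 + (3 + √6/18)) = 42577/(-29927 + √6/18)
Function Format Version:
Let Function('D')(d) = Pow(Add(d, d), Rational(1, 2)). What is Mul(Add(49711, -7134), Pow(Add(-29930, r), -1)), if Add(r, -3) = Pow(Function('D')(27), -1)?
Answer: Add(Rational(-68806901466, 48363767765), Mul(Rational(-127731, 48363767765), Pow(6, Rational(1, 2)))) ≈ -1.4227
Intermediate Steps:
Function('D')(d) = Mul(Pow(2, Rational(1, 2)), Pow(d, Rational(1, 2))) (Function('D')(d) = Pow(Mul(2, d), Rational(1, 2)) = Mul(Pow(2, Rational(1, 2)), Pow(d, Rational(1, 2))))
r = Add(3, Mul(Rational(1, 18), Pow(6, Rational(1, 2)))) (r = Add(3, Pow(Mul(Pow(2, Rational(1, 2)), Pow(27, Rational(1, 2))), -1)) = Add(3, Pow(Mul(Pow(2, Rational(1, 2)), Mul(3, Pow(3, Rational(1, 2)))), -1)) = Add(3, Pow(Mul(3, Pow(6, Rational(1, 2))), -1)) = Add(3, Mul(Rational(1, 18), Pow(6, Rational(1, 2)))) ≈ 3.1361)
Mul(Add(49711, -7134), Pow(Add(-29930, r), -1)) = Mul(Add(49711, -7134), Pow(Add(-29930, Add(3, Mul(Rational(1, 18), Pow(6, Rational(1, 2))))), -1)) = Mul(42577, Pow(Add(-29927, Mul(Rational(1, 18), Pow(6, Rational(1, 2)))), -1))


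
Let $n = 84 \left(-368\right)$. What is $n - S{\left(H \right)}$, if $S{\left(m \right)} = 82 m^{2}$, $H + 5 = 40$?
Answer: $-131362$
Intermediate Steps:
$H = 35$ ($H = -5 + 40 = 35$)
$n = -30912$
$n - S{\left(H \right)} = -30912 - 82 \cdot 35^{2} = -30912 - 82 \cdot 1225 = -30912 - 100450 = -131362$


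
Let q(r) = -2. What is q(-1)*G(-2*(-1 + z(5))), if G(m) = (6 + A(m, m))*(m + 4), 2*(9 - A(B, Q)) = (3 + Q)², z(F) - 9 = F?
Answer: -10978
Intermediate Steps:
z(F) = 9 + F
A(B, Q) = 9 - (3 + Q)²/2
G(m) = (4 + m)*(15 - (3 + m)²/2) (G(m) = (6 + (9 - (3 + m)²/2))*(m + 4) = (15 - (3 + m)²/2)*(4 + m) = (4 + m)*(15 - (3 + m)²/2))
q(-1)*G(-2*(-1 + z(5))) = -2*(42 - 5*4*(-1 + (9 + 5))² - (-3)*(-1 + (9 + 5)) - (-8*(-1 + (9 + 5))³)/2) = -2*(42 - 5*4*(-1 + 14)² - (-3)*(-1 + 14) - (-8*(-1 + 14)³)/2) = -2*(42 - 5*(-2*13)² - (-3)*13 - (-2*13)³/2) = -2*(42 - 5*(-26)² - 3/2*(-26) - ½*(-26)³) = -2*(42 - 5*676 + 39 - ½*(-17576)) = -2*(42 - 3380 + 39 + 8788) = -2*5489 = -10978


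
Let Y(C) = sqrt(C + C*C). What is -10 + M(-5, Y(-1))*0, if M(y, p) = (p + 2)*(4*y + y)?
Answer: -10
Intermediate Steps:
Y(C) = sqrt(C + C**2)
M(y, p) = 5*y*(2 + p) (M(y, p) = (2 + p)*(5*y) = 5*y*(2 + p))
-10 + M(-5, Y(-1))*0 = -10 + (5*(-5)*(2 + sqrt(-(1 - 1))))*0 = -10 + (5*(-5)*(2 + sqrt(-1*0)))*0 = -10 + (5*(-5)*(2 + sqrt(0)))*0 = -10 + (5*(-5)*(2 + 0))*0 = -10 + (5*(-5)*2)*0 = -10 - 50*0 = -10 + 0 = -10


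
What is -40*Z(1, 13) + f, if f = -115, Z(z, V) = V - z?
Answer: -595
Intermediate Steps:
-40*Z(1, 13) + f = -40*(13 - 1*1) - 115 = -40*(13 - 1) - 115 = -40*12 - 115 = -480 - 115 = -595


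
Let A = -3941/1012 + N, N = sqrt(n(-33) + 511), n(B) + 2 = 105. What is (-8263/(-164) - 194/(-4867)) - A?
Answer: 2742279372/50485391 - sqrt(614) ≈ 29.539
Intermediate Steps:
n(B) = 103 (n(B) = -2 + 105 = 103)
N = sqrt(614) (N = sqrt(103 + 511) = sqrt(614) ≈ 24.779)
A = -3941/1012 + sqrt(614) ≈ 20.885
(-8263/(-164) - 194/(-4867)) - A = (-8263/(-164) - 194/(-4867)) - (-3941/1012 + sqrt(614)) = (-8263*(-1/164) - 194*(-1/4867)) + (3941/1012 - sqrt(614)) = (8263/164 + 194/4867) + (3941/1012 - sqrt(614)) = 40247837/798188 + (3941/1012 - sqrt(614)) = 2742279372/50485391 - sqrt(614)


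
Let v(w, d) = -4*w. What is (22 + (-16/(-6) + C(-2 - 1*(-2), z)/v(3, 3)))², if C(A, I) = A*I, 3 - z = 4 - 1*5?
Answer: 5476/9 ≈ 608.44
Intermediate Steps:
z = 4 (z = 3 - (4 - 1*5) = 3 - (4 - 5) = 3 - 1*(-1) = 3 + 1 = 4)
(22 + (-16/(-6) + C(-2 - 1*(-2), z)/v(3, 3)))² = (22 + (-16/(-6) + ((-2 - 1*(-2))*4)/((-4*3))))² = (22 + (-16*(-⅙) + ((-2 + 2)*4)/(-12)))² = (22 + (8/3 + (0*4)*(-1/12)))² = (22 + (8/3 + 0*(-1/12)))² = (22 + (8/3 + 0))² = (22 + 8/3)² = (74/3)² = 5476/9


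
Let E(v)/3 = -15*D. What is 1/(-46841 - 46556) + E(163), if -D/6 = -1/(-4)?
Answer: 12608593/186794 ≈ 67.500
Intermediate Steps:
D = -3/2 (D = -(-6)/(-4) = -(-6)*(-1)/4 = -6*¼ = -3/2 ≈ -1.5000)
E(v) = 135/2 (E(v) = 3*(-15*(-3/2)) = 3*(45/2) = 135/2)
1/(-46841 - 46556) + E(163) = 1/(-46841 - 46556) + 135/2 = 1/(-93397) + 135/2 = -1/93397 + 135/2 = 12608593/186794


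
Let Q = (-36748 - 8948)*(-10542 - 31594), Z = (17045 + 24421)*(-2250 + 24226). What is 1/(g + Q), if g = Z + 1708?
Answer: 1/2836705180 ≈ 3.5252e-10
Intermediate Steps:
Z = 911256816 (Z = 41466*21976 = 911256816)
g = 911258524 (g = 911256816 + 1708 = 911258524)
Q = 1925446656 (Q = -45696*(-42136) = 1925446656)
1/(g + Q) = 1/(911258524 + 1925446656) = 1/2836705180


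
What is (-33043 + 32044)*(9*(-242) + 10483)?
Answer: -8296695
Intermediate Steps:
(-33043 + 32044)*(9*(-242) + 10483) = -999*(-2178 + 10483) = -999*8305 = -8296695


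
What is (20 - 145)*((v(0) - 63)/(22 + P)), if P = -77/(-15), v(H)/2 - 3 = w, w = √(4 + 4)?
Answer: 106875/407 - 7500*√2/407 ≈ 236.53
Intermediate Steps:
w = 2*√2 (w = √8 = 2*√2 ≈ 2.8284)
v(H) = 6 + 4*√2 (v(H) = 6 + 2*(2*√2) = 6 + 4*√2)
P = 77/15 (P = -77*(-1/15) = 77/15 ≈ 5.1333)
(20 - 145)*((v(0) - 63)/(22 + P)) = (20 - 145)*(((6 + 4*√2) - 63)/(22 + 77/15)) = -125*(-57 + 4*√2)/407/15 = -125*(-57 + 4*√2)*15/407 = -125*(-855/407 + 60*√2/407) = 106875/407 - 7500*√2/407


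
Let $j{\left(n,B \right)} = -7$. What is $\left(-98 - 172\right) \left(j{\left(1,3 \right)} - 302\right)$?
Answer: $83430$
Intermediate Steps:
$\left(-98 - 172\right) \left(j{\left(1,3 \right)} - 302\right) = \left(-98 - 172\right) \left(-7 - 302\right) = \left(-270\right) \left(-309\right) = 83430$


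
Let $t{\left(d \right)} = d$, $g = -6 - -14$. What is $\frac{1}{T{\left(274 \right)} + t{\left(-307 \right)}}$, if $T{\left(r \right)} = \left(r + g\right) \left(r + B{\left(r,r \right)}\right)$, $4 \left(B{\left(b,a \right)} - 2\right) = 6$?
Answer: $\frac{1}{77948} \approx 1.2829 \cdot 10^{-5}$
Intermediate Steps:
$g = 8$ ($g = -6 + 14 = 8$)
$B{\left(b,a \right)} = \frac{7}{2}$ ($B{\left(b,a \right)} = 2 + \frac{1}{4} \cdot 6 = 2 + \frac{3}{2} = \frac{7}{2}$)
$T{\left(r \right)} = \left(8 + r\right) \left(\frac{7}{2} + r\right)$ ($T{\left(r \right)} = \left(r + 8\right) \left(r + \frac{7}{2}\right) = \left(8 + r\right) \left(\frac{7}{2} + r\right)$)
$\frac{1}{T{\left(274 \right)} + t{\left(-307 \right)}} = \frac{1}{\left(28 + 274^{2} + \frac{23}{2} \cdot 274\right) - 307} = \frac{1}{\left(28 + 75076 + 3151\right) - 307} = \frac{1}{78255 - 307} = \frac{1}{77948}$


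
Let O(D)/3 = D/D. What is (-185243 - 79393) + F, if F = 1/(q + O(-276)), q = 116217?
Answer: -30755995919/116220 ≈ -2.6464e+5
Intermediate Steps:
O(D) = 3 (O(D) = 3*(D/D) = 3*1 = 3)
F = 1/116220 (F = 1/(116217 + 3) = 1/116220 ≈ 8.6044e-6)
(-185243 - 79393) + F = (-185243 - 79393) + 1/116220 = -264636 + 1/116220 = -30755995919/116220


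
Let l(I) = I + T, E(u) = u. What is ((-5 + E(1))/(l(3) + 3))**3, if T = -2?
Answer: -1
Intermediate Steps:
l(I) = -2 + I (l(I) = I - 2 = -2 + I)
((-5 + E(1))/(l(3) + 3))**3 = ((-5 + 1)/((-2 + 3) + 3))**3 = (-4/(1 + 3))**3 = (-4/4)**3 = (-4*1/4)**3 = (-1)**3 = -1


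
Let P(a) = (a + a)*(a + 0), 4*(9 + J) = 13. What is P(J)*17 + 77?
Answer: 9609/8 ≈ 1201.1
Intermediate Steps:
J = -23/4 (J = -9 + (1/4)*13 = -9 + 13/4 = -23/4 ≈ -5.7500)
P(a) = 2*a**2 (P(a) = (2*a)*a = 2*a**2)
P(J)*17 + 77 = (2*(-23/4)**2)*17 + 77 = (2*(529/16))*17 + 77 = (529/8)*17 + 77 = 8993/8 + 77 = 9609/8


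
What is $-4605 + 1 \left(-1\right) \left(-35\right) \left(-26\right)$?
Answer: $-5515$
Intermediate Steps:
$-4605 + 1 \left(-1\right) \left(-35\right) \left(-26\right) = -4605 + \left(-1\right) \left(-35\right) \left(-26\right) = -4605 + 35 \left(-26\right) = -4605 - 910 = -5515$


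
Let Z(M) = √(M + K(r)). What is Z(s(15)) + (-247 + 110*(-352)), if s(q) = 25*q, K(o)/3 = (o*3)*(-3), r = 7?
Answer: -38967 + √186 ≈ -38953.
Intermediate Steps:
K(o) = -27*o (K(o) = 3*((o*3)*(-3)) = 3*((3*o)*(-3)) = 3*(-9*o) = -27*o)
Z(M) = √(-189 + M) (Z(M) = √(M - 27*7) = √(M - 189) = √(-189 + M))
Z(s(15)) + (-247 + 110*(-352)) = √(-189 + 25*15) + (-247 + 110*(-352)) = √(-189 + 375) + (-247 - 38720) = √186 - 38967 = -38967 + √186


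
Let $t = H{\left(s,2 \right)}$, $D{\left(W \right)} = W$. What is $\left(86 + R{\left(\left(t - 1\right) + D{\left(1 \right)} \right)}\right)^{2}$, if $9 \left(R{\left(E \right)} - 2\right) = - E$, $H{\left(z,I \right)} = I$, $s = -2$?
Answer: $\frac{624100}{81} \approx 7704.9$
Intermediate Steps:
$t = 2$
$R{\left(E \right)} = 2 - \frac{E}{9}$ ($R{\left(E \right)} = 2 + \frac{\left(-1\right) E}{9} = 2 - \frac{E}{9}$)
$\left(86 + R{\left(\left(t - 1\right) + D{\left(1 \right)} \right)}\right)^{2} = \left(86 + \left(2 - \frac{\left(2 - 1\right) + 1}{9}\right)\right)^{2} = \left(86 + \left(2 - \frac{1 + 1}{9}\right)\right)^{2} = \left(86 + \left(2 - \frac{2}{9}\right)\right)^{2} = \left(86 + \frac{16}{9}\right)^{2} = \left(\frac{790}{9}\right)^{2} = \frac{624100}{81}$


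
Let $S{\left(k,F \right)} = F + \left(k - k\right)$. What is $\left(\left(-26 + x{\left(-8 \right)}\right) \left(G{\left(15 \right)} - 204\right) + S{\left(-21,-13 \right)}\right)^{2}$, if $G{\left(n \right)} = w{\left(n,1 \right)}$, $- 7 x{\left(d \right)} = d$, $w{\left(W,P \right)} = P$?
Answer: $25331089$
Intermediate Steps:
$x{\left(d \right)} = - \frac{d}{7}$
$G{\left(n \right)} = 1$
$S{\left(k,F \right)} = F$ ($S{\left(k,F \right)} = F + 0 = F$)
$\left(\left(-26 + x{\left(-8 \right)}\right) \left(G{\left(15 \right)} - 204\right) + S{\left(-21,-13 \right)}\right)^{2} = \left(\left(-26 - - \frac{8}{7}\right) \left(1 - 204\right) - 13\right)^{2} = \left(\left(-26 + \frac{8}{7}\right) \left(-203\right) - 13\right)^{2} = \left(\left(- \frac{174}{7}\right) \left(-203\right) - 13\right)^{2} = \left(5046 - 13\right)^{2} = 5033^{2} = 25331089$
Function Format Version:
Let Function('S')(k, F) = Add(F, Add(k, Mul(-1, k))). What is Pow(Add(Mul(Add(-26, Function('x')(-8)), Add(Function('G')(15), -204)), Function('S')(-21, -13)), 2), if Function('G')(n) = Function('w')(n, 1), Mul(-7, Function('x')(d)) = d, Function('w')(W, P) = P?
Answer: 25331089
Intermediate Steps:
Function('x')(d) = Mul(Rational(-1, 7), d)
Function('G')(n) = 1
Function('S')(k, F) = F (Function('S')(k, F) = Add(F, 0) = F)
Pow(Add(Mul(Add(-26, Function('x')(-8)), Add(Function('G')(15), -204)), Function('S')(-21, -13)), 2) = Pow(Add(Mul(Add(-26, Mul(Rational(-1, 7), -8)), Add(1, -204)), -13), 2) = Pow(Add(Mul(Add(-26, Rational(8, 7)), -203), -13), 2) = Pow(Add(Mul(Rational(-174, 7), -203), -13), 2) = Pow(Add(5046, -13), 2) = Pow(5033, 2) = 25331089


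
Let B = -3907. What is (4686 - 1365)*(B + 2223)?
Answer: -5592564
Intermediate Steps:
(4686 - 1365)*(B + 2223) = (4686 - 1365)*(-3907 + 2223) = 3321*(-1684) = -5592564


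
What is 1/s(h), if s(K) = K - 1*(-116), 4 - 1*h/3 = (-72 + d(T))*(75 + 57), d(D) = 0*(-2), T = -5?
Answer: 1/28640 ≈ 3.4916e-5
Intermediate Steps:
d(D) = 0
h = 28524 (h = 12 - 3*(-72 + 0)*(75 + 57) = 12 - (-216)*132 = 12 - 3*(-9504) = 12 + 28512 = 28524)
s(K) = 116 + K (s(K) = K + 116 = 116 + K)
1/s(h) = 1/(116 + 28524) = 1/28640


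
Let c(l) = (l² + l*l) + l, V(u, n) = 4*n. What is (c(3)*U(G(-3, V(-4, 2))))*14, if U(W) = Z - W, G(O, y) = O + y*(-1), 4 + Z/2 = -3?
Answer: -882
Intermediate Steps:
Z = -14 (Z = -8 + 2*(-3) = -8 - 6 = -14)
c(l) = l + 2*l² (c(l) = (l² + l²) + l = 2*l² + l = l + 2*l²)
G(O, y) = O - y
U(W) = -14 - W
(c(3)*U(G(-3, V(-4, 2))))*14 = ((3*(1 + 2*3))*(-14 - (-3 - 4*2)))*14 = ((3*(1 + 6))*(-14 - (-3 - 1*8)))*14 = ((3*7)*(-14 - (-3 - 8)))*14 = (21*(-14 - 1*(-11)))*14 = (21*(-14 + 11))*14 = (21*(-3))*14 = -63*14 = -882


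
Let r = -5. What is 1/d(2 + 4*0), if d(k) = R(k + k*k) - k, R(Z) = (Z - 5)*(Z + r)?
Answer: -1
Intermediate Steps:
R(Z) = (-5 + Z)**2 (R(Z) = (Z - 5)*(Z - 5) = (-5 + Z)*(-5 + Z) = (-5 + Z)**2)
d(k) = 25 + (k + k**2)**2 - 11*k - 10*k**2 (d(k) = (25 + (k + k*k)**2 - 10*(k + k*k)) - k = (25 + (k + k**2)**2 - 10*(k + k**2)) - k = (25 + (k + k**2)**2 + (-10*k - 10*k**2)) - k = (25 + (k + k**2)**2 - 10*k - 10*k**2) - k = 25 + (k + k**2)**2 - 11*k - 10*k**2)
1/d(2 + 4*0) = 1/(25 - (2 + 4*0) + (2 + 4*0)**2*(1 + (2 + 4*0))**2 - 10*(2 + 4*0)*(1 + (2 + 4*0))) = 1/(25 - (2 + 0) + (2 + 0)**2*(1 + (2 + 0))**2 - 10*(2 + 0)*(1 + (2 + 0))) = 1/(25 - 1*2 + 2**2*(1 + 2)**2 - 10*2*(1 + 2)) = 1/(25 - 2 + 4*3**2 - 10*2*3) = 1/(25 - 2 + 4*9 - 60) = 1/(25 - 2 + 36 - 60) = 1/(-1) = -1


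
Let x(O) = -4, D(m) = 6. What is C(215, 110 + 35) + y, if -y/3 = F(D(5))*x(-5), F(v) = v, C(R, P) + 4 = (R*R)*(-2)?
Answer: -92382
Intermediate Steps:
C(R, P) = -4 - 2*R² (C(R, P) = -4 + (R*R)*(-2) = -4 + R²*(-2) = -4 - 2*R²)
y = 72 (y = -18*(-4) = -3*(-24) = 72)
C(215, 110 + 35) + y = (-4 - 2*215²) + 72 = (-4 - 2*46225) + 72 = (-4 - 92450) + 72 = -92454 + 72 = -92382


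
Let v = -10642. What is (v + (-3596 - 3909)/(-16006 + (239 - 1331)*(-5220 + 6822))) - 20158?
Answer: -10874800899/353078 ≈ -30800.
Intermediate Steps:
(v + (-3596 - 3909)/(-16006 + (239 - 1331)*(-5220 + 6822))) - 20158 = (-10642 + (-3596 - 3909)/(-16006 + (239 - 1331)*(-5220 + 6822))) - 20158 = (-10642 - 7505/(-16006 - 1092*1602)) - 20158 = (-10642 - 7505/(-16006 - 1749384)) - 20158 = (-10642 - 7505/(-1765390)) - 20158 = (-10642 - 7505*(-1/1765390)) - 20158 = (-10642 + 1501/353078) - 20158 = -3757454575/353078 - 20158 = -10874800899/353078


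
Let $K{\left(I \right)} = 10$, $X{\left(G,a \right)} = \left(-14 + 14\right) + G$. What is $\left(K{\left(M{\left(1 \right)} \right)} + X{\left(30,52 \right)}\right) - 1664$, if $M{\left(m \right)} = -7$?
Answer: $-1624$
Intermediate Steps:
$X{\left(G,a \right)} = G$ ($X{\left(G,a \right)} = 0 + G = G$)
$\left(K{\left(M{\left(1 \right)} \right)} + X{\left(30,52 \right)}\right) - 1664 = \left(10 + 30\right) - 1664 = 40 - 1664 = -1624$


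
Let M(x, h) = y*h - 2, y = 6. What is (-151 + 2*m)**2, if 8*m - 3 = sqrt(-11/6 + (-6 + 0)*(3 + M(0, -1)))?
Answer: 2167375/96 - 7813*sqrt(6)/48 ≈ 22178.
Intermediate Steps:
M(x, h) = -2 + 6*h (M(x, h) = 6*h - 2 = -2 + 6*h)
m = 3/8 + 13*sqrt(6)/48 (m = 3/8 + sqrt(-11/6 + (-6 + 0)*(3 + (-2 + 6*(-1))))/8 = 3/8 + sqrt(-11*1/6 - 6*(3 + (-2 - 6)))/8 = 3/8 + sqrt(-11/6 - 6*(3 - 8))/8 = 3/8 + sqrt(-11/6 - 6*(-5))/8 = 3/8 + sqrt(-11/6 + 30)/8 = 3/8 + sqrt(169/6)/8 = 3/8 + (13*sqrt(6)/6)/8 = 3/8 + 13*sqrt(6)/48 ≈ 1.0384)
(-151 + 2*m)**2 = (-151 + 2*(3/8 + 13*sqrt(6)/48))**2 = (-151 + (3/4 + 13*sqrt(6)/24))**2 = (-601/4 + 13*sqrt(6)/24)**2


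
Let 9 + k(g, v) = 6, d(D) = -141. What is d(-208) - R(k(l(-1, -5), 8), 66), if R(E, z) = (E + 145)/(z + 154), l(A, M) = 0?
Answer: -15581/110 ≈ -141.65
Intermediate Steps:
k(g, v) = -3 (k(g, v) = -9 + 6 = -3)
R(E, z) = (145 + E)/(154 + z)
d(-208) - R(k(l(-1, -5), 8), 66) = -141 - (145 - 3)/(154 + 66) = -141 - 142/220 = -141 - 1*71/110 = -141 - 71/110 = -15581/110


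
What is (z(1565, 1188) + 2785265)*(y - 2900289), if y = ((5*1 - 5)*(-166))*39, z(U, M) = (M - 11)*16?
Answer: -8132691684033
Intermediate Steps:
z(U, M) = -176 + 16*M (z(U, M) = (-11 + M)*16 = -176 + 16*M)
y = 0 (y = ((5 - 5)*(-166))*39 = (0*(-166))*39 = 0*39 = 0)
(z(1565, 1188) + 2785265)*(y - 2900289) = ((-176 + 16*1188) + 2785265)*(0 - 2900289) = ((-176 + 19008) + 2785265)*(-2900289) = (18832 + 2785265)*(-2900289) = 2804097*(-2900289) = -8132691684033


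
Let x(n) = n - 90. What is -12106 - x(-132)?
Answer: -11884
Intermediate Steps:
x(n) = -90 + n
-12106 - x(-132) = -12106 - (-90 - 132) = -12106 - 1*(-222) = -12106 + 222 = -11884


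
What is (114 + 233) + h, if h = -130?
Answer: 217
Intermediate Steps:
(114 + 233) + h = (114 + 233) - 130 = 347 - 130 = 217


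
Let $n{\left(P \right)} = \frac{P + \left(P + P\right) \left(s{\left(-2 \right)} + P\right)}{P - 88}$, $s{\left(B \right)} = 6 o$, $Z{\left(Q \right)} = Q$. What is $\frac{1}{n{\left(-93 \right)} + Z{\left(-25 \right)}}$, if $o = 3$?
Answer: $- \frac{181}{18382} \approx -0.0098466$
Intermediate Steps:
$s{\left(B \right)} = 18$ ($s{\left(B \right)} = 6 \cdot 3 = 18$)
$n{\left(P \right)} = \frac{P + 2 P \left(18 + P\right)}{-88 + P}$ ($n{\left(P \right)} = \frac{P + \left(P + P\right) \left(18 + P\right)}{P - 88} = \frac{P + 2 P \left(18 + P\right)}{-88 + P}$)
$\frac{1}{n{\left(-93 \right)} + Z{\left(-25 \right)}} = \frac{1}{- \frac{93 \left(37 + 2 \left(-93\right)\right)}{-88 - 93} - 25} = \frac{1}{- \frac{93 \left(37 - 186\right)}{-181} - 25} = \frac{1}{\left(-93\right) \left(- \frac{1}{181}\right) \left(-149\right) - 25} = \frac{1}{- \frac{13857}{181} - 25} = \frac{1}{- \frac{18382}{181}} = - \frac{181}{18382}$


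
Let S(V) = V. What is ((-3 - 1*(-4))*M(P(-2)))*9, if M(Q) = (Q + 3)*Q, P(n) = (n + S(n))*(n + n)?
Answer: 2736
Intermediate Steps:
P(n) = 4*n² (P(n) = (n + n)*(n + n) = (2*n)*(2*n) = 4*n²)
M(Q) = Q*(3 + Q) (M(Q) = (3 + Q)*Q = Q*(3 + Q))
((-3 - 1*(-4))*M(P(-2)))*9 = ((-3 - 1*(-4))*((4*(-2)²)*(3 + 4*(-2)²)))*9 = ((-3 + 4)*((4*4)*(3 + 4*4)))*9 = (1*(16*(3 + 16)))*9 = (1*(16*19))*9 = (1*304)*9 = 304*9 = 2736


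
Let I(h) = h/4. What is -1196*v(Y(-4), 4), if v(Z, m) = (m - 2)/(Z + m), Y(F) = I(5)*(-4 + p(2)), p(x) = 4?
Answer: -598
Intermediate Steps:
I(h) = h/4 (I(h) = h*(¼) = h/4)
Y(F) = 0 (Y(F) = ((¼)*5)*(-4 + 4) = (5/4)*0 = 0)
v(Z, m) = (-2 + m)/(Z + m)
-1196*v(Y(-4), 4) = -1196*(-2 + 4)/(0 + 4) = -1196*2/4 = -299*2 = -1196*½ = -598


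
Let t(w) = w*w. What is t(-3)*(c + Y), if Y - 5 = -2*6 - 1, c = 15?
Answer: 63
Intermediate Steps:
Y = -8 (Y = 5 + (-2*6 - 1) = 5 + (-12 - 1) = 5 - 13 = -8)
t(w) = w²
t(-3)*(c + Y) = (-3)²*(15 - 8) = 9*7 = 63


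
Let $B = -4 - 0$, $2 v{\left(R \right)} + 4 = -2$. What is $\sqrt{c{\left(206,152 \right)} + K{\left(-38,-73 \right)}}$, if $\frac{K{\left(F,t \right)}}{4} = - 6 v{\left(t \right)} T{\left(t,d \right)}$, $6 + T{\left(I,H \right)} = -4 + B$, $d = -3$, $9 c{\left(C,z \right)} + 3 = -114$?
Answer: $i \sqrt{1021} \approx 31.953 i$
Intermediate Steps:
$v{\left(R \right)} = -3$ ($v{\left(R \right)} = -2 + \frac{1}{2} \left(-2\right) = -2 - 1 = -3$)
$c{\left(C,z \right)} = -13$ ($c{\left(C,z \right)} = - \frac{1}{3} + \frac{1}{9} \left(-114\right) = - \frac{1}{3} - \frac{38}{3} = -13$)
$B = -4$ ($B = -4 + 0 = -4$)
$T{\left(I,H \right)} = -14$ ($T{\left(I,H \right)} = -6 - 8 = -14$)
$K{\left(F,t \right)} = -1008$ ($K{\left(F,t \right)} = 4 \left(-6\right) \left(-3\right) \left(-14\right) = 4 \cdot 18 \left(-14\right) = 4 \left(-252\right) = -1008$)
$\sqrt{c{\left(206,152 \right)} + K{\left(-38,-73 \right)}} = \sqrt{-13 - 1008} = \sqrt{-1021} = i \sqrt{1021}$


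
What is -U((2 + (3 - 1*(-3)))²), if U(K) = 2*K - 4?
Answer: -124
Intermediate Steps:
U(K) = -4 + 2*K
-U((2 + (3 - 1*(-3)))²) = -(-4 + 2*(2 + (3 - 1*(-3)))²) = -(-4 + 2*(2 + (3 + 3))²) = -(-4 + 2*(2 + 6)²) = -(-4 + 2*8²) = -(-4 + 2*64) = -(-4 + 128) = -1*124 = -124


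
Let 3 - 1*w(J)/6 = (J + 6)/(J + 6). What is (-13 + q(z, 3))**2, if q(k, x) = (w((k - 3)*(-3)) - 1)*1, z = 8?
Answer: 4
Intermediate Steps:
w(J) = 12 (w(J) = 18 - 6*(J + 6)/(J + 6) = 18 - 6*(6 + J)/(6 + J) = 18 - 6*1 = 18 - 6 = 12)
q(k, x) = 11 (q(k, x) = (12 - 1)*1 = 11*1 = 11)
(-13 + q(z, 3))**2 = (-13 + 11)**2 = (-2)**2 = 4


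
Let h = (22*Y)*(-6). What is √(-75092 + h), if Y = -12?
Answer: 2*I*√18377 ≈ 271.12*I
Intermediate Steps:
h = 1584 (h = (22*(-12))*(-6) = -264*(-6) = 1584)
√(-75092 + h) = √(-75092 + 1584) = √(-73508) = 2*I*√18377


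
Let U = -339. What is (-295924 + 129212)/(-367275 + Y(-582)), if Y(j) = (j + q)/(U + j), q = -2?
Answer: 21934536/48322813 ≈ 0.45392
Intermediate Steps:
Y(j) = (-2 + j)/(-339 + j) (Y(j) = (j - 2)/(-339 + j) = (-2 + j)/(-339 + j))
(-295924 + 129212)/(-367275 + Y(-582)) = (-295924 + 129212)/(-367275 + (-2 - 582)/(-339 - 582)) = -166712/(-367275 - 584/(-921)) = -166712/(-367275 - 1/921*(-584)) = -166712/(-367275 + 584/921) = -166712/(-338259691/921) = -166712*(-921/338259691) = 21934536/48322813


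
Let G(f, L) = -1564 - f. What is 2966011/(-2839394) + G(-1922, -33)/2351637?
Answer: -6973964706955/6677223987978 ≈ -1.0444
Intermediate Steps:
2966011/(-2839394) + G(-1922, -33)/2351637 = 2966011/(-2839394) + (-1564 - 1*(-1922))/2351637 = 2966011*(-1/2839394) + (-1564 + 1922)*(1/2351637) = -2966011/2839394 + 358*(1/2351637) = -2966011/2839394 + 358/2351637 = -6973964706955/6677223987978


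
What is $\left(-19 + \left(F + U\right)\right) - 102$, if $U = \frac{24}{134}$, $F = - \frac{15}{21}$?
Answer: $- \frac{57000}{469} \approx -121.54$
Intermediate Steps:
$F = - \frac{5}{7}$ ($F = \left(-15\right) \frac{1}{21} = - \frac{5}{7} \approx -0.71429$)
$U = \frac{12}{67}$ ($U = 24 \cdot \frac{1}{134} = \frac{12}{67} \approx 0.1791$)
$\left(-19 + \left(F + U\right)\right) - 102 = \left(-19 + \left(- \frac{5}{7} + \frac{12}{67}\right)\right) - 102 = \left(-19 - \frac{251}{469}\right) - 102 = - \frac{9162}{469} - 102 = - \frac{57000}{469}$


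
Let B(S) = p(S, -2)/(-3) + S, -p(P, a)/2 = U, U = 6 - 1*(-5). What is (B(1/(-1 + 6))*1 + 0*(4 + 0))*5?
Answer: 113/3 ≈ 37.667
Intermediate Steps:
U = 11 (U = 6 + 5 = 11)
p(P, a) = -22 (p(P, a) = -2*11 = -22)
B(S) = 22/3 + S (B(S) = -22/(-3) + S = -⅓*(-22) + S = 22/3 + S)
(B(1/(-1 + 6))*1 + 0*(4 + 0))*5 = ((22/3 + 1/(-1 + 6))*1 + 0*(4 + 0))*5 = ((22/3 + 1/5)*1 + 0*4)*5 = ((22/3 + ⅕)*1 + 0)*5 = ((113/15)*1 + 0)*5 = (113/15 + 0)*5 = (113/15)*5 = 113/3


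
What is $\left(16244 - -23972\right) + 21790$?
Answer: $62006$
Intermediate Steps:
$\left(16244 - -23972\right) + 21790 = \left(16244 + 23972\right) + 21790 = 40216 + 21790 = 62006$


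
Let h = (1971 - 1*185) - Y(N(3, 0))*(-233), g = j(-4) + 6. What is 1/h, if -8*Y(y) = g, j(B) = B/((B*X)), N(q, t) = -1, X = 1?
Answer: 8/12657 ≈ 0.00063206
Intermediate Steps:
j(B) = 1 (j(B) = B/((B*1)) = B/B = 1)
g = 7 (g = 1 + 6 = 7)
Y(y) = -7/8 (Y(y) = -1/8*7 = -7/8)
h = 12657/8 (h = (1971 - 1*185) - (-7)*(-233)/8 = (1971 - 185) - 1*1631/8 = 1786 - 1631/8 = 12657/8 ≈ 1582.1)
1/h = 1/(12657/8) = 8/12657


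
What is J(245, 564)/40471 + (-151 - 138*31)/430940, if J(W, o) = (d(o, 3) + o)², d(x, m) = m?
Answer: 138363223601/17440572740 ≈ 7.9334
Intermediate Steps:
J(W, o) = (3 + o)²
J(245, 564)/40471 + (-151 - 138*31)/430940 = (3 + 564)²/40471 + (-151 - 138*31)/430940 = 567²*(1/40471) + (-151 - 4278)*(1/430940) = 321489*(1/40471) - 4429*1/430940 = 321489/40471 - 4429/430940 = 138363223601/17440572740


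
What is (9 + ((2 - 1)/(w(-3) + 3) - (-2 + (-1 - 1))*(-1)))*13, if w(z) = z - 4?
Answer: 247/4 ≈ 61.750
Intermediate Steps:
w(z) = -4 + z
(9 + ((2 - 1)/(w(-3) + 3) - (-2 + (-1 - 1))*(-1)))*13 = (9 + ((2 - 1)/((-4 - 3) + 3) - (-2 + (-1 - 1))*(-1)))*13 = (9 + (1/(-7 + 3) - (-2 - 2)*(-1)))*13 = (9 + (1/(-4) - (-4)*(-1)))*13 = (9 + (1*(-¼) - 1*4))*13 = (9 + (-¼ - 4))*13 = (9 - 17/4)*13 = (19/4)*13 = 247/4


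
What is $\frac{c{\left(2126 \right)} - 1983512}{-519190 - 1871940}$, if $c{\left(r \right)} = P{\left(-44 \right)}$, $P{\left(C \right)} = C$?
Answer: $\frac{991778}{1195565} \approx 0.82955$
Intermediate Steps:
$c{\left(r \right)} = -44$
$\frac{c{\left(2126 \right)} - 1983512}{-519190 - 1871940} = \frac{-44 - 1983512}{-519190 - 1871940} = - \frac{1983556}{-2391130} = \left(-1983556\right) \left(- \frac{1}{2391130}\right) = \frac{991778}{1195565}$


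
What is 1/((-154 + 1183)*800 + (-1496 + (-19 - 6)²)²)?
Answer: 1/1581841 ≈ 6.3218e-7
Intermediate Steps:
1/((-154 + 1183)*800 + (-1496 + (-19 - 6)²)²) = 1/(1029*800 + (-1496 + (-25)²)²) = 1/(823200 + (-1496 + 625)²) = 1/(823200 + (-871)²) = 1/(823200 + 758641) = 1/1581841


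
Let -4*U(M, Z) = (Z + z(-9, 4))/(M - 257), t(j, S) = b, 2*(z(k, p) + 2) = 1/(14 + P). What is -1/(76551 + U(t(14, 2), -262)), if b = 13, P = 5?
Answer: -37088/2839113457 ≈ -1.3063e-5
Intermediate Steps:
z(k, p) = -75/38 (z(k, p) = -2 + 1/(2*(14 + 5)) = -2 + (½)/19 = -2 + (½)*(1/19) = -2 + 1/38 = -75/38)
t(j, S) = 13
U(M, Z) = -(-75/38 + Z)/(4*(-257 + M)) (U(M, Z) = -(Z - 75/38)/(4*(M - 257)) = -(-75/38 + Z)/(4*(-257 + M)))
-1/(76551 + U(t(14, 2), -262)) = -1/(76551 + (75 - 38*(-262))/(152*(-257 + 13))) = -1/(76551 + (1/152)*(75 + 9956)/(-244)) = -1/(76551 + (1/152)*(-1/244)*10031) = -1/(76551 - 10031/37088) = -1/2839113457/37088 = -1*37088/2839113457 = -37088/2839113457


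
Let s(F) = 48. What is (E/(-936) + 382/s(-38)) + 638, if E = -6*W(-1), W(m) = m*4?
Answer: 67177/104 ≈ 645.93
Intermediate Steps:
W(m) = 4*m
E = 24 (E = -24*(-1) = -6*(-4) = 24)
(E/(-936) + 382/s(-38)) + 638 = (24/(-936) + 382/48) + 638 = (24*(-1/936) + 382*(1/48)) + 638 = (-1/39 + 191/24) + 638 = 825/104 + 638 = 67177/104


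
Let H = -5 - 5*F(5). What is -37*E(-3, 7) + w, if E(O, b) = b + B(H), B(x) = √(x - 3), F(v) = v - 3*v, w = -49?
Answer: -308 - 37*√42 ≈ -547.79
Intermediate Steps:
F(v) = -2*v
H = 45 (H = -5 - (-10)*5 = -5 - 5*(-10) = -5 + 50 = 45)
B(x) = √(-3 + x)
E(O, b) = b + √42 (E(O, b) = b + √(-3 + 45) = b + √42)
-37*E(-3, 7) + w = -37*(7 + √42) - 49 = (-259 - 37*√42) - 49 = -308 - 37*√42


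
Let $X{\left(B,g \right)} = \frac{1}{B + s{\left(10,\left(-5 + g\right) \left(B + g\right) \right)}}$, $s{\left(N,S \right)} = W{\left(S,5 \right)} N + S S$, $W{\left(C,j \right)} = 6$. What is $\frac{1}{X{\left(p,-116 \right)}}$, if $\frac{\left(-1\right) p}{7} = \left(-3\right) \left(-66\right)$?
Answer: $33030153238$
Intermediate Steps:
$p = -1386$ ($p = - 7 \left(\left(-3\right) \left(-66\right)\right) = \left(-7\right) 198 = -1386$)
$s{\left(N,S \right)} = S^{2} + 6 N$ ($s{\left(N,S \right)} = 6 N + S S = 6 N + S^{2} = S^{2} + 6 N$)
$X{\left(B,g \right)} = \frac{1}{60 + B + \left(-5 + g\right)^{2} \left(B + g\right)^{2}}$ ($X{\left(B,g \right)} = \frac{1}{B + \left(\left(\left(-5 + g\right) \left(B + g\right)\right)^{2} + 6 \cdot 10\right)} = \frac{1}{B + \left(\left(-5 + g\right)^{2} \left(B + g\right)^{2} + 60\right)} = \frac{1}{B + \left(60 + \left(-5 + g\right)^{2} \left(B + g\right)^{2}\right)} = \frac{1}{60 + B + \left(-5 + g\right)^{2} \left(B + g\right)^{2}}$)
$\frac{1}{X{\left(p,-116 \right)}} = \frac{1}{\frac{1}{60 - 1386 + \left(\left(-116\right)^{2} - -6930 - -580 - -160776\right)^{2}}} = \frac{1}{\frac{1}{60 - 1386 + \left(13456 + 6930 + 580 + 160776\right)^{2}}} = \frac{1}{\frac{1}{60 - 1386 + 181742^{2}}} = \frac{1}{\frac{1}{60 - 1386 + 33030154564}} = \frac{1}{\frac{1}{33030153238}} = 33030153238$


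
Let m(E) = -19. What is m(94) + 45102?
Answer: 45083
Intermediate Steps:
m(94) + 45102 = -19 + 45102 = 45083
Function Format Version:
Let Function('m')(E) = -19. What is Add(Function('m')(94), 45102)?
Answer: 45083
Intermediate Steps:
Add(Function('m')(94), 45102) = Add(-19, 45102) = 45083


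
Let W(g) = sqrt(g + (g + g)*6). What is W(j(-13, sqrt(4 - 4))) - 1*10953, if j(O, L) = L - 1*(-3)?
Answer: -10953 + sqrt(39) ≈ -10947.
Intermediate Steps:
j(O, L) = 3 + L (j(O, L) = L + 3 = 3 + L)
W(g) = sqrt(13)*sqrt(g) (W(g) = sqrt(g + (2*g)*6) = sqrt(g + 12*g) = sqrt(13*g) = sqrt(13)*sqrt(g))
W(j(-13, sqrt(4 - 4))) - 1*10953 = sqrt(13)*sqrt(3 + sqrt(4 - 4)) - 1*10953 = sqrt(13)*sqrt(3 + sqrt(0)) - 10953 = sqrt(13)*sqrt(3 + 0) - 10953 = sqrt(13)*sqrt(3) - 10953 = sqrt(39) - 10953 = -10953 + sqrt(39)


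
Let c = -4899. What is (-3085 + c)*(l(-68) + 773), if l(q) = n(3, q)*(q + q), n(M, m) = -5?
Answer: -11600752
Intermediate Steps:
l(q) = -10*q (l(q) = -5*(q + q) = -10*q)
(-3085 + c)*(l(-68) + 773) = (-3085 - 4899)*(-10*(-68) + 773) = -7984*(680 + 773) = -7984*1453 = -11600752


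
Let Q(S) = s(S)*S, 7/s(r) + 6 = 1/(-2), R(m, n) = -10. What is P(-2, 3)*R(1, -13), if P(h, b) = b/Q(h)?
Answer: -195/14 ≈ -13.929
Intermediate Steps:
s(r) = -14/13 (s(r) = 7/(-6 + 1/(-2)) = 7/(-6 - 1/2) = 7/(-13/2) = 7*(-2/13) = -14/13)
Q(S) = -14*S/13
P(h, b) = -13*b/(14*h) (P(h, b) = b/((-14*h/13)) = b*(-13/(14*h)) = -13*b/(14*h))
P(-2, 3)*R(1, -13) = -13/14*3/(-2)*(-10) = -13/14*3*(-1/2)*(-10) = (39/28)*(-10) = -195/14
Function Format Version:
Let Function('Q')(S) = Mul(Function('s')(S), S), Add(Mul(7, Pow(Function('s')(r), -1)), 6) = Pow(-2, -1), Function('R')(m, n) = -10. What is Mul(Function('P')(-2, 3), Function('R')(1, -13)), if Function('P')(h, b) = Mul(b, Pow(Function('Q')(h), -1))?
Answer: Rational(-195, 14) ≈ -13.929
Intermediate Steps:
Function('s')(r) = Rational(-14, 13) (Function('s')(r) = Mul(7, Pow(Add(-6, Pow(-2, -1)), -1)) = Mul(7, Pow(Add(-6, Rational(-1, 2)), -1)) = Mul(7, Pow(Rational(-13, 2), -1)) = Mul(7, Rational(-2, 13)) = Rational(-14, 13))
Function('Q')(S) = Mul(Rational(-14, 13), S)
Function('P')(h, b) = Mul(Rational(-13, 14), b, Pow(h, -1)) (Function('P')(h, b) = Mul(b, Pow(Mul(Rational(-14, 13), h), -1)) = Mul(b, Mul(Rational(-13, 14), Pow(h, -1))) = Mul(Rational(-13, 14), b, Pow(h, -1)))
Mul(Function('P')(-2, 3), Function('R')(1, -13)) = Mul(Mul(Rational(-13, 14), 3, Pow(-2, -1)), -10) = Mul(Mul(Rational(-13, 14), 3, Rational(-1, 2)), -10) = Mul(Rational(39, 28), -10) = Rational(-195, 14)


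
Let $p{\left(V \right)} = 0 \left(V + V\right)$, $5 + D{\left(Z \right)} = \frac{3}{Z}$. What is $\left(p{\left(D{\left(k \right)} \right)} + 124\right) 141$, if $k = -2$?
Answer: $17484$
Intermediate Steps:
$D{\left(Z \right)} = -5 + \frac{3}{Z}$
$p{\left(V \right)} = 0$ ($p{\left(V \right)} = 0 \cdot 2 V = 0$)
$\left(p{\left(D{\left(k \right)} \right)} + 124\right) 141 = \left(0 + 124\right) 141 = 124 \cdot 141 = 17484$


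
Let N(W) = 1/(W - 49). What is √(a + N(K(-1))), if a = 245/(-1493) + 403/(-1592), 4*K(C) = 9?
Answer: I*√21663444003745786/222236036 ≈ 0.66229*I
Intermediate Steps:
K(C) = 9/4 (K(C) = (¼)*9 = 9/4)
N(W) = 1/(-49 + W)
a = -991719/2376856 (a = 245*(-1/1493) + 403*(-1/1592) = -245/1493 - 403/1592 = -991719/2376856 ≈ -0.41724)
√(a + N(K(-1))) = √(-991719/2376856 + 1/(-49 + 9/4)) = √(-991719/2376856 + 1/(-187/4)) = √(-991719/2376856 - 4/187) = √(-194958877/444472072) = I*√21663444003745786/222236036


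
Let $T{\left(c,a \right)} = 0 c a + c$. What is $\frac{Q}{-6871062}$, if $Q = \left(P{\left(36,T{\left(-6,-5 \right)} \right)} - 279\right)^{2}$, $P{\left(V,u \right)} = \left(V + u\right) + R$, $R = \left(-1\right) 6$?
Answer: $- \frac{21675}{2290354} \approx -0.0094636$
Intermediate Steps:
$R = -6$
$T{\left(c,a \right)} = c$ ($T{\left(c,a \right)} = 0 a + c = 0 + c = c$)
$P{\left(V,u \right)} = -6 + V + u$ ($P{\left(V,u \right)} = \left(V + u\right) - 6 = -6 + V + u$)
$Q = 65025$ ($Q = \left(\left(-6 + 36 - 6\right) - 279\right)^{2} = \left(24 - 279\right)^{2} = \left(-255\right)^{2} = 65025$)
$\frac{Q}{-6871062} = \frac{65025}{-6871062} = 65025 \left(- \frac{1}{6871062}\right) = - \frac{21675}{2290354}$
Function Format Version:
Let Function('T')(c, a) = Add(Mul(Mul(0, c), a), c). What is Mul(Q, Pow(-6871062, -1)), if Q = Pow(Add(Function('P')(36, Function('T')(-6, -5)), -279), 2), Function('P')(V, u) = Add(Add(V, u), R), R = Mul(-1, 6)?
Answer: Rational(-21675, 2290354) ≈ -0.0094636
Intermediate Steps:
R = -6
Function('T')(c, a) = c (Function('T')(c, a) = Add(Mul(0, a), c) = Add(0, c) = c)
Function('P')(V, u) = Add(-6, V, u) (Function('P')(V, u) = Add(Add(V, u), -6) = Add(-6, V, u))
Q = 65025 (Q = Pow(Add(Add(-6, 36, -6), -279), 2) = Pow(Add(24, -279), 2) = Pow(-255, 2) = 65025)
Mul(Q, Pow(-6871062, -1)) = Mul(65025, Pow(-6871062, -1)) = Mul(65025, Rational(-1, 6871062)) = Rational(-21675, 2290354)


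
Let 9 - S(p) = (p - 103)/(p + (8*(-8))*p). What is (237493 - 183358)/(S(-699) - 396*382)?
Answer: -2383942995/6661167929 ≈ -0.35789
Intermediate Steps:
S(p) = 9 + (-103 + p)/(63*p) (S(p) = 9 - (p - 103)/(p + (8*(-8))*p) = 9 - (-103 + p)/(p - 64*p) = 9 - (-103 + p)/((-63*p)) = 9 - (-103 + p)*(-1/(63*p)) = 9 - (-1)*(-103 + p)/(63*p) = 9 + (-103 + p)/(63*p))
(237493 - 183358)/(S(-699) - 396*382) = (237493 - 183358)/((1/63)*(-103 + 568*(-699))/(-699) - 396*382) = 54135/((1/63)*(-1/699)*(-103 - 397032) - 151272) = 54135/((1/63)*(-1/699)*(-397135) - 151272) = 54135/(397135/44037 - 151272) = 54135/(-6661167929/44037) = 54135*(-44037/6661167929) = -2383942995/6661167929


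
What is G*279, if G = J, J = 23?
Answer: 6417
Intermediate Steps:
G = 23
G*279 = 23*279 = 6417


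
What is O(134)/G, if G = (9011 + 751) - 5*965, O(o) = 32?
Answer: 32/4937 ≈ 0.0064817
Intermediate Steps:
G = 4937 (G = 9762 - 4825 = 4937)
O(134)/G = 32/4937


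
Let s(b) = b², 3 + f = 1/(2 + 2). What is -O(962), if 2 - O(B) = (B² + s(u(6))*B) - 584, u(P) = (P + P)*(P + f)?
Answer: 2388060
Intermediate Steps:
f = -11/4 (f = -3 + 1/(2 + 2) = -3 + 1/4 = -3 + ¼ = -11/4 ≈ -2.7500)
u(P) = 2*P*(-11/4 + P) (u(P) = (P + P)*(P - 11/4) = (2*P)*(-11/4 + P) = 2*P*(-11/4 + P))
O(B) = 586 - B² - 1521*B (O(B) = 2 - ((B² + ((½)*6*(-11 + 4*6))²*B) - 584) = 2 - ((B² + ((½)*6*(-11 + 24))²*B) - 584) = 2 - ((B² + ((½)*6*13)²*B) - 584) = 2 - ((B² + 39²*B) - 584) = 2 - ((B² + 1521*B) - 584) = 2 - (-584 + B² + 1521*B) = 2 + (584 - B² - 1521*B) = 586 - B² - 1521*B)
-O(962) = -(586 - 1*962² - 1521*962) = -(586 - 1*925444 - 1463202) = -(586 - 925444 - 1463202) = -1*(-2388060) = 2388060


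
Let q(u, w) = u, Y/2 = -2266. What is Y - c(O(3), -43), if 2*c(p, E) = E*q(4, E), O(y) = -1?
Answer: -4446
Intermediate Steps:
Y = -4532 (Y = 2*(-2266) = -4532)
c(p, E) = 2*E (c(p, E) = (E*4)/2 = (4*E)/2 = 2*E)
Y - c(O(3), -43) = -4532 - 2*(-43) = -4532 - 1*(-86) = -4532 + 86 = -4446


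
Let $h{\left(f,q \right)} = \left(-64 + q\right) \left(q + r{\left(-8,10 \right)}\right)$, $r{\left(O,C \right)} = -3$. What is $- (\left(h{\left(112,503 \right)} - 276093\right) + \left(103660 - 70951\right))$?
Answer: $23884$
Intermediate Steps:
$h{\left(f,q \right)} = \left(-64 + q\right) \left(-3 + q\right)$ ($h{\left(f,q \right)} = \left(-64 + q\right) \left(q - 3\right) = \left(-64 + q\right) \left(-3 + q\right)$)
$- (\left(h{\left(112,503 \right)} - 276093\right) + \left(103660 - 70951\right)) = - (\left(\left(192 + 503^{2} - 33701\right) - 276093\right) + \left(103660 - 70951\right)) = - (\left(\left(192 + 253009 - 33701\right) - 276093\right) + 32709) = - (\left(219500 - 276093\right) + 32709) = - (-56593 + 32709) = \left(-1\right) \left(-23884\right) = 23884$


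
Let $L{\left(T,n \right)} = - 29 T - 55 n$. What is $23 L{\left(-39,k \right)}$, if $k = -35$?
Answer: $70288$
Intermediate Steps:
$L{\left(T,n \right)} = - 55 n - 29 T$
$23 L{\left(-39,k \right)} = 23 \left(\left(-55\right) \left(-35\right) - -1131\right) = 23 \left(1925 + 1131\right) = 23 \cdot 3056 = 70288$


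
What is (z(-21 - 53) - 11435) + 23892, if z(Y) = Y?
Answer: 12383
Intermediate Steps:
(z(-21 - 53) - 11435) + 23892 = ((-21 - 53) - 11435) + 23892 = (-74 - 11435) + 23892 = -11509 + 23892 = 12383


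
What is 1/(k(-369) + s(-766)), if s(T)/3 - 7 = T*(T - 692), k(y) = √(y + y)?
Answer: 1116835/3741961251921 - I*√82/3741961251921 ≈ 2.9846e-7 - 2.42e-12*I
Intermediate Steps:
k(y) = √2*√y (k(y) = √(2*y) = √2*√y)
s(T) = 21 + 3*T*(-692 + T) (s(T) = 21 + 3*(T*(T - 692)) = 21 + 3*(T*(-692 + T)) = 21 + 3*T*(-692 + T))
1/(k(-369) + s(-766)) = 1/(√2*√(-369) + (21 - 2076*(-766) + 3*(-766)²)) = 1/(√2*(3*I*√41) + (21 + 1590216 + 3*586756)) = 1/(3*I*√82 + (21 + 1590216 + 1760268)) = 1/(3*I*√82 + 3350505) = 1/(3350505 + 3*I*√82)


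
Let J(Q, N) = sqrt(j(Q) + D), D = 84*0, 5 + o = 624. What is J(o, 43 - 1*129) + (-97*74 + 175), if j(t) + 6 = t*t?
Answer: -7003 + sqrt(383155) ≈ -6384.0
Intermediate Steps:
o = 619 (o = -5 + 624 = 619)
D = 0
j(t) = -6 + t**2 (j(t) = -6 + t*t = -6 + t**2)
J(Q, N) = sqrt(-6 + Q**2) (J(Q, N) = sqrt((-6 + Q**2) + 0) = sqrt(-6 + Q**2))
J(o, 43 - 1*129) + (-97*74 + 175) = sqrt(-6 + 619**2) + (-97*74 + 175) = sqrt(-6 + 383161) + (-7178 + 175) = sqrt(383155) - 7003 = -7003 + sqrt(383155)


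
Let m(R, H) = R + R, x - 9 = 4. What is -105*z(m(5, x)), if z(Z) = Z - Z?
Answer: 0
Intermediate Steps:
x = 13 (x = 9 + 4 = 13)
m(R, H) = 2*R
z(Z) = 0
-105*z(m(5, x)) = -105*0 = 0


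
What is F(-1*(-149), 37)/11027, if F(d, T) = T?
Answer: 37/11027 ≈ 0.0033554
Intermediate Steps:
F(-1*(-149), 37)/11027 = 37/11027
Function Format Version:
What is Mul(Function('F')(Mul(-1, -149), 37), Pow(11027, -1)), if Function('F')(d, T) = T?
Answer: Rational(37, 11027) ≈ 0.0033554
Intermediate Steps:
Mul(Function('F')(Mul(-1, -149), 37), Pow(11027, -1)) = Mul(37, Pow(11027, -1)) = Mul(37, Rational(1, 11027)) = Rational(37, 11027)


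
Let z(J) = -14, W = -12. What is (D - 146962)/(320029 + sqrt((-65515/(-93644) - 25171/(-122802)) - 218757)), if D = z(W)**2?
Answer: -270066174743952486216/588891108574847308835 + 293532*I*sqrt(1808052233642985822417741)/588891108574847308835 ≈ -0.4586 + 0.00067023*I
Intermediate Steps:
D = 196 (D = (-14)**2 = 196)
(D - 146962)/(320029 + sqrt((-65515/(-93644) - 25171/(-122802)) - 218757)) = (196 - 146962)/(320029 + sqrt((-65515/(-93644) - 25171/(-122802)) - 218757)) = -146766/(320029 + sqrt((-65515*(-1/93644) - 25171*(-1/122802)) - 218757)) = -146766/(320029 + sqrt((65515/93644 + 25171/122802) - 218757)) = -146766/(320029 + sqrt(5201243077/5749835244 - 218757)) = -146766/(320029 + sqrt(-1257811507228631/5749835244)) = -146766/(320029 + I*sqrt(1808052233642985822417741)/2874917622)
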